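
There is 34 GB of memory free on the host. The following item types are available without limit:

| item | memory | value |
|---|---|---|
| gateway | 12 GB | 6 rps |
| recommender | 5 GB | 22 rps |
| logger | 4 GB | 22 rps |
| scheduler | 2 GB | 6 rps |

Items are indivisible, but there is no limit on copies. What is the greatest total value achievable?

Best value-per-unit is logger at 22/4; filling with it alone gives 8×22 = 176.
Optimal mix: 8×logger + 1×scheduler → memory 34, value 182.

182 rps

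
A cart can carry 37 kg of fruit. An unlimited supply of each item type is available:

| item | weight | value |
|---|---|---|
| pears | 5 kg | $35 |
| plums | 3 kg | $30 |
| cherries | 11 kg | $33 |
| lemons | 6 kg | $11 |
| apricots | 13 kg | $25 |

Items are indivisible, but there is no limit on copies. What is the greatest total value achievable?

Best value-per-unit is plums at 30/3, and filling with it alone uses weight 12×3=36. No mix of the others beats 12×30 = 360.

$360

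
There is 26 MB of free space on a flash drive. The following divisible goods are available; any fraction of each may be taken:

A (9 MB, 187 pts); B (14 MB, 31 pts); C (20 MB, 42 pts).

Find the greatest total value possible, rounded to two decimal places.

Take in order of value per unit:
- A (187/9 per unit): all 9 → value 187, running total 187.00
- B (31/14 per unit): all 14 → value 31, running total 218.00
- C (42/20 per unit): 3 of 20 → value 3×42/20 = 6.3000, running total 224.30
Total 224.30.

224.30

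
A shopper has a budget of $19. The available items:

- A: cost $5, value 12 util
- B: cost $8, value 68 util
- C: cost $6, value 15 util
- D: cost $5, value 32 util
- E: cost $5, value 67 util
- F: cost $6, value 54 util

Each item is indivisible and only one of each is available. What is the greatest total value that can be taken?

Check high-value combinations within $19:
- B+E+F: cost 8+5+6=19, value 68+67+54=189
- B+D+E: cost 8+5+5=18, value 68+32+67=167
- B+D+F: cost 8+5+6=19, value 68+32+54=154
- D+E+F: cost 5+5+6=16, value 32+67+54=153
- B+C+E: cost 8+6+5=19, value 68+15+67=150
Best: 189 util.

189 util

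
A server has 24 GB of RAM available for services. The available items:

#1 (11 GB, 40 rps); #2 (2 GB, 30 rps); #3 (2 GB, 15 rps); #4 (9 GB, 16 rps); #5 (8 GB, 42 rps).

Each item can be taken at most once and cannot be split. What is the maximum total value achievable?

127 rps

Check high-value combinations within 24 GB:
- #1+#2+#3+#5: memory 11+2+2+8=23, value 40+30+15+42=127
- #1+#2+#5: memory 11+2+8=21, value 40+30+42=112
- #2+#3+#4+#5: memory 2+2+9+8=21, value 30+15+16+42=103
Best: 127 rps.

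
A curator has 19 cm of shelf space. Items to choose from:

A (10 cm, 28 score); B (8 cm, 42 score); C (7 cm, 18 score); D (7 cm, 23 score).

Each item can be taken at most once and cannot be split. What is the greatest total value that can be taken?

Check high-value combinations within 19 cm:
- A+B: length 10+8=18, value 28+42=70
- B+D: length 8+7=15, value 42+23=65
- B+C: length 8+7=15, value 42+18=60
- A+D: length 10+7=17, value 28+23=51
- A+C: length 10+7=17, value 28+18=46
Best: 70 score.

70 score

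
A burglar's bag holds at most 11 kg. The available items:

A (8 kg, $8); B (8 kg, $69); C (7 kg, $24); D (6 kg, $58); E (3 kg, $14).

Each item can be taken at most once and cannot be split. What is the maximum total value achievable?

Check high-value combinations within 11 kg:
- B+E: weight 8+3=11, value 69+14=83
- D+E: weight 6+3=9, value 58+14=72
- B: weight 8, value 69
- D: weight 6, value 58
- C+E: weight 7+3=10, value 24+14=38
Best: $83.

$83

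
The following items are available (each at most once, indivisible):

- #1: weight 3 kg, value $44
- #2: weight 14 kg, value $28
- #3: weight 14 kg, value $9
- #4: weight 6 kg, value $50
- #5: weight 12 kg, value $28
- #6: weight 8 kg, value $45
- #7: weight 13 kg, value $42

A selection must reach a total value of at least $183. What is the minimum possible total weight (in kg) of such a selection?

42

Subsets with value ≥ 183, sorted by total weight:
- #1+#4+#5+#6+#7: weight 42, value 209
- #1+#2+#4+#5+#6: weight 43, value 195
- #1+#2+#4+#6+#7: weight 44, value 209
- #1+#3+#4+#6+#7: weight 44, value 190
Minimum weight: 42 kg.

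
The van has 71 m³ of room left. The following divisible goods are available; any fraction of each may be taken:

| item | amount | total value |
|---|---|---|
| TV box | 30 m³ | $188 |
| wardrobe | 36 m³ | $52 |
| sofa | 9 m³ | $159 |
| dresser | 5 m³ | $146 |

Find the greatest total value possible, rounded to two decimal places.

532.00

Take in order of value per unit:
- dresser (146/5 per unit): all 5 → value 146, running total 146.00
- sofa (159/9 per unit): all 9 → value 159, running total 305.00
- TV box (188/30 per unit): all 30 → value 188, running total 493.00
- wardrobe (52/36 per unit): 27 of 36 → value 27×52/36 = 39.0000, running total 532.00
Total 532.00.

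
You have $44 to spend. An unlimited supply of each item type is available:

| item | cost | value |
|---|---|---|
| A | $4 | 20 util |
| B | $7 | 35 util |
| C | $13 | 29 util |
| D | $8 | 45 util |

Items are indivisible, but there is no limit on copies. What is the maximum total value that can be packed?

245 util

Best value-per-unit is D at 45/8; filling with it alone gives 5×45 = 225.
Optimal mix: 1×A + 5×D → cost 44, value 245.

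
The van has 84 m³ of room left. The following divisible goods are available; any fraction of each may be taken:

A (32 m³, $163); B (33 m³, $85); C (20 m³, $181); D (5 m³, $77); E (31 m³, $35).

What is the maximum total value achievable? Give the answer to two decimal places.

Take in order of value per unit:
- D (77/5 per unit): all 5 → value 77, running total 77.00
- C (181/20 per unit): all 20 → value 181, running total 258.00
- A (163/32 per unit): all 32 → value 163, running total 421.00
- B (85/33 per unit): 27 of 33 → value 27×85/33 = 69.5455, running total 490.55
Total 490.55.

490.55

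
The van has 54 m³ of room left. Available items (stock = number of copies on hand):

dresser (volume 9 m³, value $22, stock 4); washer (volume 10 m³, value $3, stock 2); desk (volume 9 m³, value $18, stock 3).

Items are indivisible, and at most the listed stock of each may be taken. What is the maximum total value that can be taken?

Best selections within volume 54 and stock limits:
- 4×dresser + 2×desk: volume 54, value 124
- 3×dresser + 3×desk: volume 54, value 120
Best: $124.

$124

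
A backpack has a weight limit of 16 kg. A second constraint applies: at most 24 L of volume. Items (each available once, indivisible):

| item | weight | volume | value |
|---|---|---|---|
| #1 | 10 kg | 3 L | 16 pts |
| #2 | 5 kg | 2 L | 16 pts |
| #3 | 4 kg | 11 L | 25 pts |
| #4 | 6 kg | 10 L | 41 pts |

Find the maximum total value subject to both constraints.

82 pts

Feasible sets respecting both limits:
- #2+#3+#4: weight 15, volume 23, value 82
- #3+#4: weight 10, volume 21, value 66
- #1+#4: weight 16, volume 13, value 57
Best: 82 pts.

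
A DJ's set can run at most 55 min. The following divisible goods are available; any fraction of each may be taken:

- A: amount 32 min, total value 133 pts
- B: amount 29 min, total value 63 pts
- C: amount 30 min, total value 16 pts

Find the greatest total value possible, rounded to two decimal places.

Take in order of value per unit:
- A (133/32 per unit): all 32 → value 133, running total 133.00
- B (63/29 per unit): 23 of 29 → value 23×63/29 = 49.9655, running total 182.97
Total 182.97.

182.97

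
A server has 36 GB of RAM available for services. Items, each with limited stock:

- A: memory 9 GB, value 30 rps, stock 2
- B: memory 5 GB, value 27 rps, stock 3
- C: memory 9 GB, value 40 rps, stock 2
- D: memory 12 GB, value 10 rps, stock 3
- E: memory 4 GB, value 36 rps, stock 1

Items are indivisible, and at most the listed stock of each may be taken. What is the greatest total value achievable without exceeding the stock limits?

173 rps

Top feasible selections:
- 1×A + 1×B + 2×C + 1×E: memory 36, value 173
- 2×B + 2×C + 1×E: memory 32, value 170
Best: 173 rps.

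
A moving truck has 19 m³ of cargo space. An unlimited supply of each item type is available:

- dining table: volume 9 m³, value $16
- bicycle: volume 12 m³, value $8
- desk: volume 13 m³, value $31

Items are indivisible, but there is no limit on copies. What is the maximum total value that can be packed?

Best value-per-unit is desk at 31/13; filling with it alone gives 1×31 = 31.
Optimal mix: 2×dining table → volume 18, value 32.

$32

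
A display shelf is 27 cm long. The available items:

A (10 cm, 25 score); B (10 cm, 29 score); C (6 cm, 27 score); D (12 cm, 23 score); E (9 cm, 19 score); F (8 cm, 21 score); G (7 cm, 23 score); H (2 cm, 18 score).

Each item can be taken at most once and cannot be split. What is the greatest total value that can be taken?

97 score

Check high-value combinations within 27 cm:
- B+C+G+H: length 10+6+7+2=25, value 29+27+23+18=97
- B+C+F+H: length 10+6+8+2=26, value 29+27+21+18=95
- A+C+G+H: length 10+6+7+2=25, value 25+27+23+18=93
Best: 97 score.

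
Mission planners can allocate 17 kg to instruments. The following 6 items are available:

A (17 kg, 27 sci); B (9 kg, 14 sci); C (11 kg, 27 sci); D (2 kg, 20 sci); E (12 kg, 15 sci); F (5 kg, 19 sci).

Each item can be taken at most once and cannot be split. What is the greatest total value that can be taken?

Check high-value combinations within 17 kg:
- B+D+F: mass 9+2+5=16, value 14+20+19=53
- C+D: mass 11+2=13, value 27+20=47
- C+F: mass 11+5=16, value 27+19=46
Best: 53 sci.

53 sci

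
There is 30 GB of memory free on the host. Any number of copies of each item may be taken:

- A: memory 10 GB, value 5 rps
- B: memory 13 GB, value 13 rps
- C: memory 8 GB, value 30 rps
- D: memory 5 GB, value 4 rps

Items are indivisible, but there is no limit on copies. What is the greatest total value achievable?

Best value-per-unit is C at 30/8; filling with it alone gives 3×30 = 90.
Optimal mix: 3×C + 1×D → memory 29, value 94.

94 rps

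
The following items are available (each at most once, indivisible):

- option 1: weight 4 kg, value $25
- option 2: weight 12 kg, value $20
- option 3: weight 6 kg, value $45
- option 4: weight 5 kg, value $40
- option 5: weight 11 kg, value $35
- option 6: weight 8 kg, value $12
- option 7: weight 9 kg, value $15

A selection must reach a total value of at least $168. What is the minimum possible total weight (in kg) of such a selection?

Subsets with value ≥ 168, sorted by total weight:
- option 1+option 3+option 4+option 5+option 6+option 7: weight 43, value 172
- option 1+option 2+option 3+option 4+option 5+option 6: weight 46, value 177
- option 1+option 2+option 3+option 4+option 5+option 7: weight 47, value 180
- option 1+option 2+option 3+option 4+option 5+option 6+option 7: weight 55, value 192
Minimum weight: 43 kg.

43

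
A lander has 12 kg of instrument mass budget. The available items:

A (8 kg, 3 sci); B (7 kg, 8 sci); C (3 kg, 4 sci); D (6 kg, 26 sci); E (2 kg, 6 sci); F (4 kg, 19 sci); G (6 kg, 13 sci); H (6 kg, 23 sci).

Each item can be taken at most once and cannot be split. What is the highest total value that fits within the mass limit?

Check high-value combinations within 12 kg:
- D+E+F: mass 6+2+4=12, value 26+6+19=51
- D+H: mass 6+6=12, value 26+23=49
- E+F+H: mass 2+4+6=12, value 6+19+23=48
- D+F: mass 6+4=10, value 26+19=45
Best: 51 sci.

51 sci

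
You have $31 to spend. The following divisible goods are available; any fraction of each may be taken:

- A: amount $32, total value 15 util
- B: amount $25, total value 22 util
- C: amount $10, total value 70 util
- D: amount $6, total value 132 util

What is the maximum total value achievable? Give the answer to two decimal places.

215.20

Take in order of value per unit:
- D (132/6 per unit): all 6 → value 132, running total 132.00
- C (70/10 per unit): all 10 → value 70, running total 202.00
- B (22/25 per unit): 15 of 25 → value 15×22/25 = 13.2000, running total 215.20
Total 215.20.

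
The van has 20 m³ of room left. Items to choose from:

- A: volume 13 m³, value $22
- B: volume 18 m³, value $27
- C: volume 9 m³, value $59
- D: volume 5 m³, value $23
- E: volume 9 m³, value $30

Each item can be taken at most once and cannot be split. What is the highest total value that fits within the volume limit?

$89

Check high-value combinations within 20 m³:
- C+E: volume 9+9=18, value 59+30=89
- C+D: volume 9+5=14, value 59+23=82
- C: volume 9, value 59
Best: $89.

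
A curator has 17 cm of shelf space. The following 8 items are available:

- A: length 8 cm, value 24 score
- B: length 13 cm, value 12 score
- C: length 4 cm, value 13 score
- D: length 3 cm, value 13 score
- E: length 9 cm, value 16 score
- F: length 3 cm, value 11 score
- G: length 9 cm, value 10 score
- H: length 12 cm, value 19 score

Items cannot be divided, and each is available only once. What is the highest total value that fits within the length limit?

50 score

Check high-value combinations within 17 cm:
- A+C+D: length 8+4+3=15, value 24+13+13=50
- A+D+F: length 8+3+3=14, value 24+13+11=48
- A+C+F: length 8+4+3=15, value 24+13+11=48
- C+D+E: length 4+3+9=16, value 13+13+16=42
Best: 50 score.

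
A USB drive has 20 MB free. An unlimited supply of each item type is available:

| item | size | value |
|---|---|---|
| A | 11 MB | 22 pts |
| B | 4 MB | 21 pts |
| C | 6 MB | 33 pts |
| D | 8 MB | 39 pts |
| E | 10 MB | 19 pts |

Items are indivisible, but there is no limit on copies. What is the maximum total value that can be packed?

108 pts

Best value-per-unit is C at 33/6; filling with it alone gives 3×33 = 99.
Optimal mix: 2×B + 2×C → size 20, value 108.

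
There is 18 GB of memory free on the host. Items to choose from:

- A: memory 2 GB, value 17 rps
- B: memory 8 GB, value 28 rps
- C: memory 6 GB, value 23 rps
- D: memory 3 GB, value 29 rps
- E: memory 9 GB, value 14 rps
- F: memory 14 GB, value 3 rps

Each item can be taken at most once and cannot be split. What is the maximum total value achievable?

Check high-value combinations within 18 GB:
- B+C+D: memory 8+6+3=17, value 28+23+29=80
- A+B+D: memory 2+8+3=13, value 17+28+29=74
- A+C+D: memory 2+6+3=11, value 17+23+29=69
- A+B+C: memory 2+8+6=16, value 17+28+23=68
Best: 80 rps.

80 rps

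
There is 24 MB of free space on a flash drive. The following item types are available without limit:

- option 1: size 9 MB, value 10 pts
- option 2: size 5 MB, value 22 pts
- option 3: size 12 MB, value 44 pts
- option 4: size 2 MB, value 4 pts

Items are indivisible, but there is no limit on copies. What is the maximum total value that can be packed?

Best value-per-unit is option 2 at 22/5; filling with it alone gives 4×22 = 88.
Optimal mix: 4×option 2 + 2×option 4 → size 24, value 96.

96 pts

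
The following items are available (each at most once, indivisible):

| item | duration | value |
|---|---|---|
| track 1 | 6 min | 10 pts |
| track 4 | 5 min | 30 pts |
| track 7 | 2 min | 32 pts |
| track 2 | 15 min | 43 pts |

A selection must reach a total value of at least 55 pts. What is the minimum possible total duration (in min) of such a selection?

Subsets with value ≥ 55, sorted by total duration:
- track 4+track 7: duration 7, value 62
- track 1+track 4+track 7: duration 13, value 72
Minimum duration: 7 min.

7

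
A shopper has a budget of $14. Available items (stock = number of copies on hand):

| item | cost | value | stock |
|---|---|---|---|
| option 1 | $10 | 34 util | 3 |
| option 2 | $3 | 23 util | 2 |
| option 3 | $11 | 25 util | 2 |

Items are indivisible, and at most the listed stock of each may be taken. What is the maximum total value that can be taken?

57 util

Best selections within cost 14 and stock limits:
- 1×option 1 + 1×option 2: cost 13, value 57
- 1×option 2 + 1×option 3: cost 14, value 48
Best: 57 util.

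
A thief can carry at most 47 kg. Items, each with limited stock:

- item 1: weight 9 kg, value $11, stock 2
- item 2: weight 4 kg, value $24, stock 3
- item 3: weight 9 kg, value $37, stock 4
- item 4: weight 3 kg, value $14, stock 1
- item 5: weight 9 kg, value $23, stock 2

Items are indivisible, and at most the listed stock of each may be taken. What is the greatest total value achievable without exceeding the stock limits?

$210

Best selections within weight 47 and stock limits:
- 2×item 2 + 4×item 3 + 1×item 4: weight 47, value 210
- 3×item 2 + 3×item 3 + 1×item 4: weight 42, value 197
- 2×item 2 + 4×item 3: weight 44, value 196
Best: $210.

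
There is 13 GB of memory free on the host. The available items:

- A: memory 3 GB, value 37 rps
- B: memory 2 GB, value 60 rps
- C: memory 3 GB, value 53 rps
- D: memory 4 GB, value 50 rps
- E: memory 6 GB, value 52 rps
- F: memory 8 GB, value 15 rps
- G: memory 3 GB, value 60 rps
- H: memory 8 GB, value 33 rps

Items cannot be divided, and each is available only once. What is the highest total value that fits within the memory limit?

Check high-value combinations within 13 GB:
- B+C+D+G: memory 2+3+4+3=12, value 60+53+50+60=223
- A+B+C+G: memory 3+2+3+3=11, value 37+60+53+60=210
- A+B+D+G: memory 3+2+4+3=12, value 37+60+50+60=207
- A+B+C+D: memory 3+2+3+4=12, value 37+60+53+50=200
Best: 223 rps.

223 rps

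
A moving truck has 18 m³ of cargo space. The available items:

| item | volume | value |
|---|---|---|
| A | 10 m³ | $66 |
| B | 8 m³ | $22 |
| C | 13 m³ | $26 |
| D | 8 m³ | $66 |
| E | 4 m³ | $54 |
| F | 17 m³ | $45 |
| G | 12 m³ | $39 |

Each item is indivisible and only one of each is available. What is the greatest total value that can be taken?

This is a 0/1 knapsack; check combinations near the capacity.
- A+D: volume 10+8=18, value 66+66=132
- D+E: volume 8+4=12, value 66+54=120
- A+E: volume 10+4=14, value 66+54=120
- E+G: volume 4+12=16, value 54+39=93
Best: $132.

$132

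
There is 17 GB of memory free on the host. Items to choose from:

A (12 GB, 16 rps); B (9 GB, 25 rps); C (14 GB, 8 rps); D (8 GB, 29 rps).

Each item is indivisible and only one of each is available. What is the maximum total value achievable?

This is a 0/1 knapsack; check combinations near the capacity.
- B+D: memory 9+8=17, value 25+29=54
- D: memory 8, value 29
- B: memory 9, value 25
- A: memory 12, value 16
- C: memory 14, value 8
Best: 54 rps.

54 rps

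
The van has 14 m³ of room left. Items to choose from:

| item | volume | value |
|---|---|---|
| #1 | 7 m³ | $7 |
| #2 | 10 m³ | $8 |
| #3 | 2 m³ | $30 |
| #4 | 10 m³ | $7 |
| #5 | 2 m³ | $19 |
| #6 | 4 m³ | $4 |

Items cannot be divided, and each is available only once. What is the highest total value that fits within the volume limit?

Check high-value combinations within 14 m³:
- #2+#3+#5: volume 10+2+2=14, value 8+30+19=57
- #1+#3+#5: volume 7+2+2=11, value 7+30+19=56
- #3+#4+#5: volume 2+10+2=14, value 30+7+19=56
- #3+#5+#6: volume 2+2+4=8, value 30+19+4=53
Best: $57.

$57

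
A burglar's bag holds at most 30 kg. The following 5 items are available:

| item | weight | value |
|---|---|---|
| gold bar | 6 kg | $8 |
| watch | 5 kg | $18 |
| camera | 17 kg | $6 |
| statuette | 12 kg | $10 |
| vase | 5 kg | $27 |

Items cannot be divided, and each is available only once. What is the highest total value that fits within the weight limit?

Check high-value combinations within 30 kg:
- gold bar+watch+statuette+vase: weight 6+5+12+5=28, value 8+18+10+27=63
- watch+statuette+vase: weight 5+12+5=22, value 18+10+27=55
- gold bar+watch+vase: weight 6+5+5=16, value 8+18+27=53
Best: $63.

$63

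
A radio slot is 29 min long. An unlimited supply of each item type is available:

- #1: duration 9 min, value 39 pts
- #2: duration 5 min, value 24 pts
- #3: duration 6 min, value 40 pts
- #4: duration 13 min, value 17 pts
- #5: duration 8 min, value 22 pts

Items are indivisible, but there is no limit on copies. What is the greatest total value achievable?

Best value-per-unit is #3 at 40/6; filling with it alone gives 4×40 = 160.
Optimal mix: 1×#2 + 4×#3 → duration 29, value 184.

184 pts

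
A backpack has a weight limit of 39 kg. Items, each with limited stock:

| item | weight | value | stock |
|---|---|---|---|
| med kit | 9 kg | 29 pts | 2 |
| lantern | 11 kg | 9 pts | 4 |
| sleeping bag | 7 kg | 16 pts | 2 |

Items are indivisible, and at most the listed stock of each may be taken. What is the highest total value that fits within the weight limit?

90 pts

Top feasible selections:
- 2×med kit + 2×sleeping bag: weight 32, value 90
- 2×med kit + 1×lantern + 1×sleeping bag: weight 36, value 83
Best: 90 pts.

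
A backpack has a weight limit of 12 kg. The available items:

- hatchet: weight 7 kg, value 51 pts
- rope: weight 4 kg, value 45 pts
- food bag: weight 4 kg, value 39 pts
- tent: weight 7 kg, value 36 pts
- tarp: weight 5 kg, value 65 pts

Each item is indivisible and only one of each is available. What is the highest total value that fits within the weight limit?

116 pts

Check high-value combinations within 12 kg:
- hatchet+tarp: weight 7+5=12, value 51+65=116
- rope+tarp: weight 4+5=9, value 45+65=110
- food bag+tarp: weight 4+5=9, value 39+65=104
- tent+tarp: weight 7+5=12, value 36+65=101
- hatchet+rope: weight 7+4=11, value 51+45=96
Best: 116 pts.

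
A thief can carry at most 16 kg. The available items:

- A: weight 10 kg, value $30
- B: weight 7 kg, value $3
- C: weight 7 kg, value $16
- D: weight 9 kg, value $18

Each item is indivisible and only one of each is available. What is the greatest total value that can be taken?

$34

This is a 0/1 knapsack; check combinations near the capacity.
- C+D: weight 7+9=16, value 16+18=34
- A: weight 10, value 30
- B+D: weight 7+9=16, value 3+18=21
- B+C: weight 7+7=14, value 3+16=19
- D: weight 9, value 18
Best: $34.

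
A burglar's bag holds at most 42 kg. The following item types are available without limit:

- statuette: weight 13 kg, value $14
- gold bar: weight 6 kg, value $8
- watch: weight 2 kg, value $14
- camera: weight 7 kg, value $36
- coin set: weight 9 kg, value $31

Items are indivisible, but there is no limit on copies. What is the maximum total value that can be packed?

$294

Best value-per-unit is watch at 14/2, and filling with it alone uses weight 21×2=42. No mix of the others beats 21×14 = 294.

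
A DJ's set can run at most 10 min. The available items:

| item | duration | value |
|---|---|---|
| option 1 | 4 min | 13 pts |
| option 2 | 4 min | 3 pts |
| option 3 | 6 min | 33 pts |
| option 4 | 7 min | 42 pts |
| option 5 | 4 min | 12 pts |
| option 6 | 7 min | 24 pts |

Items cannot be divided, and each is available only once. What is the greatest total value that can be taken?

This is a 0/1 knapsack; check combinations near the capacity.
- option 1+option 3: duration 4+6=10, value 13+33=46
- option 3+option 5: duration 6+4=10, value 33+12=45
- option 4: duration 7, value 42
- option 2+option 3: duration 4+6=10, value 3+33=36
Best: 46 pts.

46 pts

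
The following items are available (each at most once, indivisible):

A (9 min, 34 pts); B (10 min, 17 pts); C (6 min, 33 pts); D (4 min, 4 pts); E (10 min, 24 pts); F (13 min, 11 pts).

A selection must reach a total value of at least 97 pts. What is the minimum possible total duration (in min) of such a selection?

35

Subsets with value ≥ 97, sorted by total duration:
- A+B+C+E: duration 35, value 108
- A+C+E+F: duration 38, value 102
- A+B+C+D+E: duration 39, value 112
Minimum duration: 35 min.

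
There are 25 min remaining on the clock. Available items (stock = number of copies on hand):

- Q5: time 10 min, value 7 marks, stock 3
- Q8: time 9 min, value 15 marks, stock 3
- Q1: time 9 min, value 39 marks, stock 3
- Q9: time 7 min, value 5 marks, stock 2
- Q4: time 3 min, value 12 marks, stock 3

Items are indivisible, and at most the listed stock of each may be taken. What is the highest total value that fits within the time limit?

102 marks

Top feasible selections:
- 2×Q1 + 2×Q4: time 24, value 102
- 2×Q1 + 1×Q4: time 21, value 90
- 2×Q1 + 1×Q9: time 25, value 83
Best: 102 marks.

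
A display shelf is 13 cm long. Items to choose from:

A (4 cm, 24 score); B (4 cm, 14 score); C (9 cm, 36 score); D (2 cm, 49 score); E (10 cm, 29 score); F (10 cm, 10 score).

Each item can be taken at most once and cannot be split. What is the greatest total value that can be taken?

Check high-value combinations within 13 cm:
- A+B+D: length 4+4+2=10, value 24+14+49=87
- C+D: length 9+2=11, value 36+49=85
- D+E: length 2+10=12, value 49+29=78
- A+D: length 4+2=6, value 24+49=73
- B+D: length 4+2=6, value 14+49=63
Best: 87 score.

87 score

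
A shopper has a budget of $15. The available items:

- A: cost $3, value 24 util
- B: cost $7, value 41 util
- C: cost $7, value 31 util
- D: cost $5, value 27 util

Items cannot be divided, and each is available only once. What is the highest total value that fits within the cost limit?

92 util

Check high-value combinations within $15:
- A+B+D: cost 3+7+5=15, value 24+41+27=92
- A+C+D: cost 3+7+5=15, value 24+31+27=82
- B+C: cost 7+7=14, value 41+31=72
Best: 92 util.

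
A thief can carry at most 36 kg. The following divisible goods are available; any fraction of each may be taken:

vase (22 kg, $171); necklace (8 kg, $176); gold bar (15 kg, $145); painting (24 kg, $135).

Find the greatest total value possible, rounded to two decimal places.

Take in order of value per unit:
- necklace (176/8 per unit): all 8 → value 176, running total 176.00
- gold bar (145/15 per unit): all 15 → value 145, running total 321.00
- vase (171/22 per unit): 13 of 22 → value 13×171/22 = 101.0455, running total 422.05
Total 422.05.

422.05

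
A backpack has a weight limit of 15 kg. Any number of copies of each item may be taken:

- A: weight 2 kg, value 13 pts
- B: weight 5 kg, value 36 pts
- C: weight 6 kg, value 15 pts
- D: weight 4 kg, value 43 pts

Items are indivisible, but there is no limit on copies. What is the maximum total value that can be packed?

142 pts

Best value-per-unit is D at 43/4; filling with it alone gives 3×43 = 129.
Optimal mix: 1×A + 3×D → weight 14, value 142.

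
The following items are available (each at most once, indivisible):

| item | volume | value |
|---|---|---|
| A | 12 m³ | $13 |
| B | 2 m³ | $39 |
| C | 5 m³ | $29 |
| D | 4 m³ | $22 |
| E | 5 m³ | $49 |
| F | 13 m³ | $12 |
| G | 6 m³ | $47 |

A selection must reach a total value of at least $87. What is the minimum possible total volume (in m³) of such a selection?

Subsets with value ≥ 87, sorted by total volume:
- B+E: volume 7, value 88
- B+D+E: volume 11, value 110
- E+G: volume 11, value 96
Minimum volume: 7 m³.

7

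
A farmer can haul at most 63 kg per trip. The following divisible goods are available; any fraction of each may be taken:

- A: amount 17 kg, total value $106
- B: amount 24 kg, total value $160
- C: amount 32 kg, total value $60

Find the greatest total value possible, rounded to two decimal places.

Take in order of value per unit:
- B (160/24 per unit): all 24 → value 160, running total 160.00
- A (106/17 per unit): all 17 → value 106, running total 266.00
- C (60/32 per unit): 22 of 32 → value 22×60/32 = 41.2500, running total 307.25
Total 307.25.

307.25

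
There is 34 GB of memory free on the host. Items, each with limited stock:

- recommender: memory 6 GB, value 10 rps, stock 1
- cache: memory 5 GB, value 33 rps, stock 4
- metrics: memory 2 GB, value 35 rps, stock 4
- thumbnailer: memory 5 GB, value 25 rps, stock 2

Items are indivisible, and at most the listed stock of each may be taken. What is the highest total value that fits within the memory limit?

297 rps

Top feasible selections:
- 4×cache + 4×metrics + 1×thumbnailer: memory 33, value 297
- 3×cache + 4×metrics + 2×thumbnailer: memory 33, value 289
- 1×recommender + 4×cache + 4×metrics: memory 34, value 282
Best: 297 rps.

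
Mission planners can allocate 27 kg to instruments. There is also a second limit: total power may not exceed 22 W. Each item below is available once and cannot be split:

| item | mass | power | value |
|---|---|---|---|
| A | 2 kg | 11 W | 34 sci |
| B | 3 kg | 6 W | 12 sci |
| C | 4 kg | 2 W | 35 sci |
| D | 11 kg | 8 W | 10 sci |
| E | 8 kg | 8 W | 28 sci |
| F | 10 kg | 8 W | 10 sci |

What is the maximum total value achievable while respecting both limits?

97 sci

Feasible sets respecting both limits:
- A+C+E: mass 14, power 21, value 97
- A+B+C: mass 9, power 19, value 81
- A+C+D: mass 17, power 21, value 79
Best: 97 sci.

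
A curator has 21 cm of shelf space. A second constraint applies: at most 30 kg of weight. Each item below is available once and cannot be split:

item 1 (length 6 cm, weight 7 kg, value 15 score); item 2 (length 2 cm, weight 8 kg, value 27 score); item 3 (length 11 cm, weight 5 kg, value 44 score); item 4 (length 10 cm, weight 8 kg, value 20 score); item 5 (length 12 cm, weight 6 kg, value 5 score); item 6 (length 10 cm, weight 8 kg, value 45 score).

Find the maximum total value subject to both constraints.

89 score

Feasible sets respecting both limits:
- item 3+item 6: length 21, weight 13, value 89
- item 1+item 2+item 6: length 18, weight 23, value 87
- item 1+item 2+item 3: length 19, weight 20, value 86
- item 2+item 6: length 12, weight 16, value 72
Best: 89 score.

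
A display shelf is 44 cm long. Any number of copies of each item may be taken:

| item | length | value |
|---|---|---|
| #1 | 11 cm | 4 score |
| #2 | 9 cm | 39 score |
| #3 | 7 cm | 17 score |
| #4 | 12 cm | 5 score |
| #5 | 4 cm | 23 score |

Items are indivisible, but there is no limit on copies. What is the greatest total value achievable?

Best value-per-unit is #5 at 23/4, and filling with it alone uses length 11×4=44. No mix of the others beats 11×23 = 253.

253 score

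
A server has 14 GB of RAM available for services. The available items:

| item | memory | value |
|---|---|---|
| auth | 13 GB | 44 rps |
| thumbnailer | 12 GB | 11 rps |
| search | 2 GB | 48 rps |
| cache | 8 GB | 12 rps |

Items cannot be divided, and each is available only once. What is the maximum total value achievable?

Check high-value combinations within 14 GB:
- search+cache: memory 2+8=10, value 48+12=60
- thumbnailer+search: memory 12+2=14, value 11+48=59
- search: memory 2, value 48
Best: 60 rps.

60 rps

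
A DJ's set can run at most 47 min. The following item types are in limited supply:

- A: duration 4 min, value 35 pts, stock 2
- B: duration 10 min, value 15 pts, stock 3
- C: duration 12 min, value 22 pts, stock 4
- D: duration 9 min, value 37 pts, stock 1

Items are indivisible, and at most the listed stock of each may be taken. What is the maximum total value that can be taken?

152 pts

Best selections within duration 47 and stock limits:
- 2×A + 3×B + 1×D: duration 47, value 152
- 2×A + 2×C + 1×D: duration 41, value 151
- 2×A + 1×B + 1×C + 1×D: duration 39, value 144
- 2×A + 2×B + 1×D: duration 37, value 137
Best: 152 pts.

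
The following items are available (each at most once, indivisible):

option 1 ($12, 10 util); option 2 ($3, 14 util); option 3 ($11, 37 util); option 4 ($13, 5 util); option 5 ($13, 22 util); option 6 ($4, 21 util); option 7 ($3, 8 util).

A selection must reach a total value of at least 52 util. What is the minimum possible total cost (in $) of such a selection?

Subsets with value ≥ 52, sorted by total cost:
- option 3+option 6: cost 15, value 58
- option 2+option 3+option 7: cost 17, value 59
- option 2+option 3+option 6: cost 18, value 72
Minimum cost: 15 $.

15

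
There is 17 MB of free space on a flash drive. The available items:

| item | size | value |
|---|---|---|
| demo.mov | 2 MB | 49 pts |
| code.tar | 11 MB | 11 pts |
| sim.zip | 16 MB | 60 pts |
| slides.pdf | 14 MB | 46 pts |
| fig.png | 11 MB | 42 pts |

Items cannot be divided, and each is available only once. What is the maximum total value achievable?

95 pts

Check high-value combinations within 17 MB:
- demo.mov+slides.pdf: size 2+14=16, value 49+46=95
- demo.mov+fig.png: size 2+11=13, value 49+42=91
- demo.mov+code.tar: size 2+11=13, value 49+11=60
Best: 95 pts.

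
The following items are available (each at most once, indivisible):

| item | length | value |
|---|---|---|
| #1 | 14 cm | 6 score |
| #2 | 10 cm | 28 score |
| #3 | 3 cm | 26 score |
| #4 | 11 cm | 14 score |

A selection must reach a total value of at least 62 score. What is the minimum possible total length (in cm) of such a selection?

Subsets with value ≥ 62, sorted by total length:
- #2+#3+#4: length 24, value 68
- #1+#2+#3+#4: length 38, value 74
Minimum length: 24 cm.

24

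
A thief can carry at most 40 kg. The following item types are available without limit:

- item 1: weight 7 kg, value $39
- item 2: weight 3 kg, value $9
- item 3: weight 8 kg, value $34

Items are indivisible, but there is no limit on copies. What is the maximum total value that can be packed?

$204

Best value-per-unit is item 1 at 39/7; filling with it alone gives 5×39 = 195.
Optimal mix: 5×item 1 + 1×item 2 → weight 38, value 204.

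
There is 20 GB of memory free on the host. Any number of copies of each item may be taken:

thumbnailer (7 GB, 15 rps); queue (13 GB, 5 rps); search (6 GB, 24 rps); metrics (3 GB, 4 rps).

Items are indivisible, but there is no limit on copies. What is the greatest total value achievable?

Best value-per-unit is search at 24/6, and filling with it alone uses memory 3×6=18. No mix of the others beats 3×24 = 72.

72 rps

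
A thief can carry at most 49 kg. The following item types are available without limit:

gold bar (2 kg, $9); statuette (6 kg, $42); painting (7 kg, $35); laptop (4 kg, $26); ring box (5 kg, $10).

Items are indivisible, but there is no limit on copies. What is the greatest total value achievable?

Best value-per-unit is statuette at 42/6, and filling with it alone uses weight 8×6=48. No mix of the others beats 8×42 = 336.

$336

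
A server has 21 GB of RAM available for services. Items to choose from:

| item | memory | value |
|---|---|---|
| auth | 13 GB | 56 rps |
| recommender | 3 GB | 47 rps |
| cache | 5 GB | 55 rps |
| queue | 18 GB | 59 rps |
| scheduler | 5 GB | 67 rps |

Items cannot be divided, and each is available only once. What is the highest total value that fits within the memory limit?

Check high-value combinations within 21 GB:
- auth+recommender+scheduler: memory 13+3+5=21, value 56+47+67=170
- recommender+cache+scheduler: memory 3+5+5=13, value 47+55+67=169
- auth+recommender+cache: memory 13+3+5=21, value 56+47+55=158
Best: 170 rps.

170 rps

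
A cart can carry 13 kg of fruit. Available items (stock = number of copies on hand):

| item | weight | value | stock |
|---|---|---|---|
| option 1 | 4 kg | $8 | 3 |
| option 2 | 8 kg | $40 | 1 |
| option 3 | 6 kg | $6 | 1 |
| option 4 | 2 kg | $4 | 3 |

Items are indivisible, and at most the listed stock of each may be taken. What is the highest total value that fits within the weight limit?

Top feasible selections:
- 1×option 2 + 2×option 4: weight 12, value 48
- 1×option 1 + 1×option 2: weight 12, value 48
- 1×option 2 + 1×option 4: weight 10, value 44
- 1×option 2: weight 8, value 40
Best: $48.

$48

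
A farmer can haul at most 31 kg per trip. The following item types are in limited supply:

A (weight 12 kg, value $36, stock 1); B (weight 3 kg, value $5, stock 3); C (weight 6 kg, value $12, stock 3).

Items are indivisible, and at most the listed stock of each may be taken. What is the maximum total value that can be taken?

$72

Best selections within weight 31 and stock limits:
- 1×A + 3×C: weight 30, value 72
- 1×A + 2×B + 2×C: weight 30, value 70
- 1×A + 1×B + 2×C: weight 27, value 65
Best: $72.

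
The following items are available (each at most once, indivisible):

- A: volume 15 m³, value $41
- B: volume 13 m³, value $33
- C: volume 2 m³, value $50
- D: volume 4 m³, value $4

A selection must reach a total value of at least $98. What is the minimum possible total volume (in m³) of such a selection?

Subsets with value ≥ 98, sorted by total volume:
- A+B+C: volume 30, value 124
- A+B+C+D: volume 34, value 128
Minimum volume: 30 m³.

30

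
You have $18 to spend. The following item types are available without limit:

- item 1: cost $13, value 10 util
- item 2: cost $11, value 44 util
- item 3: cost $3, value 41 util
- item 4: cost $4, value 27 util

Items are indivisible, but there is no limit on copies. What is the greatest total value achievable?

246 util

Best value-per-unit is item 3 at 41/3, and filling with it alone uses cost 6×3=18. No mix of the others beats 6×41 = 246.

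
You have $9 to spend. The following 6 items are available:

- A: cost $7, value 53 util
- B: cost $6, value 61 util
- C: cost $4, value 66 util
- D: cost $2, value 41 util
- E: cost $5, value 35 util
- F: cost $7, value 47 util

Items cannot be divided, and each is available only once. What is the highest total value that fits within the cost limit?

107 util

This is a 0/1 knapsack; check combinations near the capacity.
- C+D: cost 4+2=6, value 66+41=107
- B+D: cost 6+2=8, value 61+41=102
- C+E: cost 4+5=9, value 66+35=101
Best: 107 util.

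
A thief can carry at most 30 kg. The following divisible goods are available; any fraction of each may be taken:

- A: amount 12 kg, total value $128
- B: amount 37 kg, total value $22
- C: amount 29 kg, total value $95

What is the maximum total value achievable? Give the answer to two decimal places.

186.97

Take in order of value per unit:
- A (128/12 per unit): all 12 → value 128, running total 128.00
- C (95/29 per unit): 18 of 29 → value 18×95/29 = 58.9655, running total 186.97
Total 186.97.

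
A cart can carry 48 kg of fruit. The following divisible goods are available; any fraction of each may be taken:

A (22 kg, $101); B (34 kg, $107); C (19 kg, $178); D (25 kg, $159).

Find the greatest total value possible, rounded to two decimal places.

355.36

Take in order of value per unit:
- C (178/19 per unit): all 19 → value 178, running total 178.00
- D (159/25 per unit): all 25 → value 159, running total 337.00
- A (101/22 per unit): 4 of 22 → value 4×101/22 = 18.3636, running total 355.36
Total 355.36.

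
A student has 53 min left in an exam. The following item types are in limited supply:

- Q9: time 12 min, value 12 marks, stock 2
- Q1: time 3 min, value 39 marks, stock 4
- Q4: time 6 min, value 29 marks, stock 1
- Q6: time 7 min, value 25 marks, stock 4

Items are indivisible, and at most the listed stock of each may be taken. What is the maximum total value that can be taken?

Top feasible selections:
- 4×Q1 + 1×Q4 + 4×Q6: time 46, value 285
- 1×Q9 + 4×Q1 + 1×Q4 + 3×Q6: time 51, value 272
Best: 285 marks.

285 marks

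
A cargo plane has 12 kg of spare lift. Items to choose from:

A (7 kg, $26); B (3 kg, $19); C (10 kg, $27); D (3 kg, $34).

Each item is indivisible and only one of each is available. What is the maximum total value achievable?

This is a 0/1 knapsack; check combinations near the capacity.
- A+D: weight 7+3=10, value 26+34=60
- B+D: weight 3+3=6, value 19+34=53
- A+B: weight 7+3=10, value 26+19=45
Best: $60.

$60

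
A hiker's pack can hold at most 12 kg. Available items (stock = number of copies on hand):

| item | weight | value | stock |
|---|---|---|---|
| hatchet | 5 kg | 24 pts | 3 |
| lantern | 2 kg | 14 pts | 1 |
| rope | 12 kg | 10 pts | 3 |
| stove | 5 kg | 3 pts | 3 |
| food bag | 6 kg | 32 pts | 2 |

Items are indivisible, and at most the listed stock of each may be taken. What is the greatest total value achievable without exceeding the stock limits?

Best selections within weight 12 and stock limits:
- 2×food bag: weight 12, value 64
- 2×hatchet + 1×lantern: weight 12, value 62
- 1×hatchet + 1×food bag: weight 11, value 56
- 2×hatchet: weight 10, value 48
Best: 64 pts.

64 pts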